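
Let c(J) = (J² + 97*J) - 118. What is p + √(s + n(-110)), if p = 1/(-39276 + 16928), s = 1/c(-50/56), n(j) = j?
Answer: -1/22348 + I*√2808632663598/159787 ≈ -4.4747e-5 + 10.488*I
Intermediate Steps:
c(J) = -118 + J² + 97*J
s = -784/159787 (s = 1/(-118 + (-50/56)² + 97*(-50/56)) = 1/(-118 + (-50*1/56)² + 97*(-50*1/56)) = 1/(-118 + (-25/28)² + 97*(-25/28)) = 1/(-118 + 625/784 - 2425/28) = 1/(-159787/784) = -784/159787 ≈ -0.0049065)
p = -1/22348 (p = 1/(-22348) = -1/22348 ≈ -4.4747e-5)
p + √(s + n(-110)) = -1/22348 + √(-784/159787 - 110) = -1/22348 + √(-17577354/159787) = -1/22348 + I*√2808632663598/159787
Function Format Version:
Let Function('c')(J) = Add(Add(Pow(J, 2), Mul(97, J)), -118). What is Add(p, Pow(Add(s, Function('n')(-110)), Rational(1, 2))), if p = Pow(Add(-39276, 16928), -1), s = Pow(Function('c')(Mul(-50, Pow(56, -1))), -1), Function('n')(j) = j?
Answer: Add(Rational(-1, 22348), Mul(Rational(1, 159787), I, Pow(2808632663598, Rational(1, 2)))) ≈ Add(-4.4747e-5, Mul(10.488, I))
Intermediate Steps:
Function('c')(J) = Add(-118, Pow(J, 2), Mul(97, J))
s = Rational(-784, 159787) (s = Pow(Add(-118, Pow(Mul(-50, Pow(56, -1)), 2), Mul(97, Mul(-50, Pow(56, -1)))), -1) = Pow(Add(-118, Pow(Mul(-50, Rational(1, 56)), 2), Mul(97, Mul(-50, Rational(1, 56)))), -1) = Pow(Add(-118, Pow(Rational(-25, 28), 2), Mul(97, Rational(-25, 28))), -1) = Pow(Add(-118, Rational(625, 784), Rational(-2425, 28)), -1) = Pow(Rational(-159787, 784), -1) = Rational(-784, 159787) ≈ -0.0049065)
p = Rational(-1, 22348) (p = Pow(-22348, -1) = Rational(-1, 22348) ≈ -4.4747e-5)
Add(p, Pow(Add(s, Function('n')(-110)), Rational(1, 2))) = Add(Rational(-1, 22348), Pow(Add(Rational(-784, 159787), -110), Rational(1, 2))) = Add(Rational(-1, 22348), Pow(Rational(-17577354, 159787), Rational(1, 2))) = Add(Rational(-1, 22348), Mul(Rational(1, 159787), I, Pow(2808632663598, Rational(1, 2))))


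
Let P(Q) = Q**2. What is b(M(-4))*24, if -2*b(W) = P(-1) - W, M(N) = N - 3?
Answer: -96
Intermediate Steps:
M(N) = -3 + N
b(W) = -1/2 + W/2 (b(W) = -((-1)**2 - W)/2 = -(1 - W)/2 = -1/2 + W/2)
b(M(-4))*24 = (-1/2 + (-3 - 4)/2)*24 = (-1/2 + (1/2)*(-7))*24 = (-1/2 - 7/2)*24 = -4*24 = -96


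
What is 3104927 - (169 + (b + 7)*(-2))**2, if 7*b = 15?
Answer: 151028398/49 ≈ 3.0822e+6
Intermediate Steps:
b = 15/7 (b = (1/7)*15 = 15/7 ≈ 2.1429)
3104927 - (169 + (b + 7)*(-2))**2 = 3104927 - (169 + (15/7 + 7)*(-2))**2 = 3104927 - (169 + (64/7)*(-2))**2 = 3104927 - (169 - 128/7)**2 = 3104927 - (1055/7)**2 = 3104927 - 1*1113025/49 = 3104927 - 1113025/49 = 151028398/49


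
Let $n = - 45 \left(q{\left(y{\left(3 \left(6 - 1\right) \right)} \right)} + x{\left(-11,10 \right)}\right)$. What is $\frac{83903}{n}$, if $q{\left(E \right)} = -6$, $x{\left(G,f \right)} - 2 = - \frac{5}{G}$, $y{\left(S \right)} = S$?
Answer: $\frac{922933}{1755} \approx 525.89$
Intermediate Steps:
$x{\left(G,f \right)} = 2 - \frac{5}{G}$
$n = \frac{1755}{11}$ ($n = - 45 \left(-6 + \left(2 - \frac{5}{-11}\right)\right) = - 45 \left(-6 + \left(2 - - \frac{5}{11}\right)\right) = - 45 \left(-6 + \left(2 + \frac{5}{11}\right)\right) = - 45 \left(-6 + \frac{27}{11}\right) = \left(-45\right) \left(- \frac{39}{11}\right) = \frac{1755}{11} \approx 159.55$)
$\frac{83903}{n} = \frac{83903}{\frac{1755}{11}} = 83903 \cdot \frac{11}{1755} = \frac{922933}{1755}$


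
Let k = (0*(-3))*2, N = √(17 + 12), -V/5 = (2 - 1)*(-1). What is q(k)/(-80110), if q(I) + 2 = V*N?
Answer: 1/40055 - √29/16022 ≈ -0.00031115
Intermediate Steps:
V = 5 (V = -5*(2 - 1)*(-1) = -5*(-1) = 5)
N = √29 ≈ 5.3852
k = 0 (k = 0*2 = 0)
q(I) = -2 + 5*√29
q(k)/(-80110) = (-2 + 5*√29)/(-80110) = (-2 + 5*√29)*(-1/80110) = 1/40055 - √29/16022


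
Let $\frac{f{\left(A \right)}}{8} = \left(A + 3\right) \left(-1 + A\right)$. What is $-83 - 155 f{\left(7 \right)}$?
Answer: $-74483$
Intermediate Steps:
$f{\left(A \right)} = 8 \left(-1 + A\right) \left(3 + A\right)$ ($f{\left(A \right)} = 8 \left(A + 3\right) \left(-1 + A\right) = 8 \left(3 + A\right) \left(-1 + A\right) = 8 \left(-1 + A\right) \left(3 + A\right)$)
$-83 - 155 f{\left(7 \right)} = -83 - 155 \left(-24 + 8 \cdot 7^{2} + 16 \cdot 7\right) = -83 - 155 \left(-24 + 8 \cdot 49 + 112\right) = -83 - 155 \left(-24 + 392 + 112\right) = -83 - 74400 = -74483$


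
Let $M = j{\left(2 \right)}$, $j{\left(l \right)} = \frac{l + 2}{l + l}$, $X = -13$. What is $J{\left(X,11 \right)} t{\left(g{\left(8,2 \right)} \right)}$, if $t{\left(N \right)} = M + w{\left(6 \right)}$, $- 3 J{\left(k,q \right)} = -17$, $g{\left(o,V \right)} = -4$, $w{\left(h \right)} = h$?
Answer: $\frac{119}{3} \approx 39.667$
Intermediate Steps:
$j{\left(l \right)} = \frac{2 + l}{2 l}$
$J{\left(k,q \right)} = \frac{17}{3}$ ($J{\left(k,q \right)} = \left(- \frac{1}{3}\right) \left(-17\right) = \frac{17}{3}$)
$M = 1$ ($M = \frac{2 + 2}{2 \cdot 2} = \frac{1}{2} \cdot \frac{1}{2} \cdot 4 = 1$)
$t{\left(N \right)} = 7$ ($t{\left(N \right)} = 1 + 6 = 7$)
$J{\left(X,11 \right)} t{\left(g{\left(8,2 \right)} \right)} = \frac{17}{3} \cdot 7 = \frac{119}{3}$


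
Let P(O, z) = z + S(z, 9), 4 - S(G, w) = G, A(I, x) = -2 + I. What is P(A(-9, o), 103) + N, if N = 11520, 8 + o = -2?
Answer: 11524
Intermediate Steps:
o = -10 (o = -8 - 2 = -10)
S(G, w) = 4 - G
P(O, z) = 4 (P(O, z) = z + (4 - z) = 4)
P(A(-9, o), 103) + N = 4 + 11520 = 11524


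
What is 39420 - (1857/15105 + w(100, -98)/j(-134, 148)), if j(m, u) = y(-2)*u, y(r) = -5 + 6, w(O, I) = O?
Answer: 7343600122/186295 ≈ 39419.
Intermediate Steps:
y(r) = 1
j(m, u) = u (j(m, u) = 1*u = u)
39420 - (1857/15105 + w(100, -98)/j(-134, 148)) = 39420 - (1857/15105 + 100/148) = 39420 - (1857*(1/15105) + 100*(1/148)) = 39420 - (619/5035 + 25/37) = 39420 - 1*148778/186295 = 39420 - 148778/186295 = 7343600122/186295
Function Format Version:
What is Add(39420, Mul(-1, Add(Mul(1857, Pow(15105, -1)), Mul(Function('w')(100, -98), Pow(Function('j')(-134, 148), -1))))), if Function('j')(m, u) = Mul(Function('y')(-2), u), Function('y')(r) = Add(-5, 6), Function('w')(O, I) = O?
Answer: Rational(7343600122, 186295) ≈ 39419.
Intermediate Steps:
Function('y')(r) = 1
Function('j')(m, u) = u (Function('j')(m, u) = Mul(1, u) = u)
Add(39420, Mul(-1, Add(Mul(1857, Pow(15105, -1)), Mul(Function('w')(100, -98), Pow(Function('j')(-134, 148), -1))))) = Add(39420, Mul(-1, Add(Mul(1857, Pow(15105, -1)), Mul(100, Pow(148, -1))))) = Add(39420, Mul(-1, Add(Mul(1857, Rational(1, 15105)), Mul(100, Rational(1, 148))))) = Add(39420, Mul(-1, Add(Rational(619, 5035), Rational(25, 37)))) = Add(39420, Mul(-1, Rational(148778, 186295))) = Add(39420, Rational(-148778, 186295)) = Rational(7343600122, 186295)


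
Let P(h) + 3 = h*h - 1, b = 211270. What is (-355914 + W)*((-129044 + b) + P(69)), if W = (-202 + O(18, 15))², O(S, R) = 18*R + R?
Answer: -30359241575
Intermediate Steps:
P(h) = -4 + h² (P(h) = -3 + (h*h - 1) = -3 + (h² - 1) = -3 + (-1 + h²) = -4 + h²)
O(S, R) = 19*R
W = 6889 (W = (-202 + 19*15)² = (-202 + 285)² = 83² = 6889)
(-355914 + W)*((-129044 + b) + P(69)) = (-355914 + 6889)*((-129044 + 211270) + (-4 + 69²)) = -349025*(82226 + (-4 + 4761)) = -349025*(82226 + 4757) = -349025*86983 = -30359241575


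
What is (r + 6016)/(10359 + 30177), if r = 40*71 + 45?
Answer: 989/4504 ≈ 0.21958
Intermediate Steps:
r = 2885 (r = 2840 + 45 = 2885)
(r + 6016)/(10359 + 30177) = (2885 + 6016)/(10359 + 30177) = 8901/40536 = 8901*(1/40536) = 989/4504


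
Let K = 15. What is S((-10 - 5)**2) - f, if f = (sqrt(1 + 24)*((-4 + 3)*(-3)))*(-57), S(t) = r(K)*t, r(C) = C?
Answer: 4230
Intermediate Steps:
S(t) = 15*t
f = -855 (f = (sqrt(25)*(-1*(-3)))*(-57) = (5*3)*(-57) = 15*(-57) = -855)
S((-10 - 5)**2) - f = 15*(-10 - 5)**2 - 1*(-855) = 15*(-15)**2 + 855 = 15*225 + 855 = 3375 + 855 = 4230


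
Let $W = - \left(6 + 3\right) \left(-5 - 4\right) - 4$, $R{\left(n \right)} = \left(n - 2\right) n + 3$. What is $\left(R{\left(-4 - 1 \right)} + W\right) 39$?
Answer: $4485$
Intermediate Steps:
$R{\left(n \right)} = 3 + n \left(-2 + n\right)$ ($R{\left(n \right)} = \left(-2 + n\right) n + 3 = n \left(-2 + n\right) + 3 = 3 + n \left(-2 + n\right)$)
$W = 77$ ($W = - 9 \left(-9\right) - 4 = \left(-1\right) \left(-81\right) - 4 = 81 - 4 = 77$)
$\left(R{\left(-4 - 1 \right)} + W\right) 39 = \left(\left(3 + \left(-4 - 1\right)^{2} - 2 \left(-4 - 1\right)\right) + 77\right) 39 = \left(\left(3 + \left(-5\right)^{2} - -10\right) + 77\right) 39 = \left(\left(3 + 25 + 10\right) + 77\right) 39 = \left(38 + 77\right) 39 = 115 \cdot 39 = 4485$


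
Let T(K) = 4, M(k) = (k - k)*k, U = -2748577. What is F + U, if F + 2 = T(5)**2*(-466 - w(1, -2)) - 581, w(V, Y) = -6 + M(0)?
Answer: -2756520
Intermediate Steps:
M(k) = 0 (M(k) = 0*k = 0)
w(V, Y) = -6 (w(V, Y) = -6 + 0 = -6)
F = -7943 (F = -2 + (4**2*(-466 - 1*(-6)) - 581) = -2 + (16*(-466 + 6) - 581) = -2 + (16*(-460) - 581) = -2 + (-7360 - 581) = -2 - 7941 = -7943)
F + U = -7943 - 2748577 = -2756520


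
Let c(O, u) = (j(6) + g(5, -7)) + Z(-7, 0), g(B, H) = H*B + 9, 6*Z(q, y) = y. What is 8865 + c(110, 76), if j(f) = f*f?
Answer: 8875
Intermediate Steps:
Z(q, y) = y/6
j(f) = f**2
g(B, H) = 9 + B*H (g(B, H) = B*H + 9 = 9 + B*H)
c(O, u) = 10 (c(O, u) = (6**2 + (9 + 5*(-7))) + (1/6)*0 = (36 + (9 - 35)) + 0 = (36 - 26) + 0 = 10 + 0 = 10)
8865 + c(110, 76) = 8865 + 10 = 8875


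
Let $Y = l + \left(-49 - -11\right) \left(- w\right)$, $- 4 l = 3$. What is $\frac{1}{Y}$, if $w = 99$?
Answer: $\frac{4}{15045} \approx 0.00026587$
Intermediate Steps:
$l = - \frac{3}{4}$ ($l = \left(- \frac{1}{4}\right) 3 = - \frac{3}{4} \approx -0.75$)
$Y = \frac{15045}{4}$ ($Y = - \frac{3}{4} + \left(-49 - -11\right) \left(\left(-1\right) 99\right) = - \frac{3}{4} + \left(-49 + 11\right) \left(-99\right) = - \frac{3}{4} - -3762 = - \frac{3}{4} + 3762 = \frac{15045}{4} \approx 3761.3$)
$\frac{1}{Y} = \frac{1}{\frac{15045}{4}} = \frac{4}{15045}$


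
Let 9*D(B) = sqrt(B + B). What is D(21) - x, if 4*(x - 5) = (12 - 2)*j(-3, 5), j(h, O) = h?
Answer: 5/2 + sqrt(42)/9 ≈ 3.2201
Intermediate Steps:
D(B) = sqrt(2)*sqrt(B)/9 (D(B) = sqrt(B + B)/9 = sqrt(2*B)/9 = (sqrt(2)*sqrt(B))/9 = sqrt(2)*sqrt(B)/9)
x = -5/2 (x = 5 + ((12 - 2)*(-3))/4 = 5 + (10*(-3))/4 = 5 + (1/4)*(-30) = 5 - 15/2 = -5/2 ≈ -2.5000)
D(21) - x = sqrt(2)*sqrt(21)/9 - 1*(-5/2) = sqrt(42)/9 + 5/2 = 5/2 + sqrt(42)/9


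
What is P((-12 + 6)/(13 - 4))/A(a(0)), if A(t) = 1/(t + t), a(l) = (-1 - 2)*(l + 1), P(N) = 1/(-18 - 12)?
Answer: ⅕ ≈ 0.20000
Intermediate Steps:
P(N) = -1/30 (P(N) = 1/(-30) = -1/30)
a(l) = -3 - 3*l (a(l) = -3*(1 + l) = -3 - 3*l)
A(t) = 1/(2*t)
P((-12 + 6)/(13 - 4))/A(a(0)) = -1/(30*(1/(2*(-3 - 3*0)))) = -1/(30*(1/(2*(-3 + 0)))) = -1/(30*((½)/(-3))) = -1/(30*((½)*(-⅓))) = -1/(30*(-⅙)) = -1/30*(-6) = ⅕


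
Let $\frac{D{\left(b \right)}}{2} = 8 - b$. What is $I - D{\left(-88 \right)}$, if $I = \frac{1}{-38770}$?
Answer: $- \frac{7443841}{38770} \approx -192.0$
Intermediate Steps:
$D{\left(b \right)} = 16 - 2 b$ ($D{\left(b \right)} = 2 \left(8 - b\right) = 16 - 2 b$)
$I = - \frac{1}{38770} \approx -2.5793 \cdot 10^{-5}$
$I - D{\left(-88 \right)} = - \frac{1}{38770} - \left(16 - -176\right) = - \frac{1}{38770} - \left(16 + 176\right) = - \frac{1}{38770} - 192 = - \frac{7443841}{38770}$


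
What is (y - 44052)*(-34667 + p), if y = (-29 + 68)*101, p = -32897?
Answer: 2710194732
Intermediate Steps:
y = 3939 (y = 39*101 = 3939)
(y - 44052)*(-34667 + p) = (3939 - 44052)*(-34667 - 32897) = -40113*(-67564) = 2710194732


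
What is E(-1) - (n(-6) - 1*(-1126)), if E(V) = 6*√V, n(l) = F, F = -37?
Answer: -1089 + 6*I ≈ -1089.0 + 6.0*I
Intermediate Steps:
n(l) = -37
E(-1) - (n(-6) - 1*(-1126)) = 6*√(-1) - (-37 - 1*(-1126)) = 6*I - (-37 + 1126) = 6*I - 1*1089 = 6*I - 1089 = -1089 + 6*I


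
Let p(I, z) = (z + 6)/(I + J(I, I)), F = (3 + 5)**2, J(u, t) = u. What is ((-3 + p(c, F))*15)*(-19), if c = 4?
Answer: -6555/4 ≈ -1638.8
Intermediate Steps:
F = 64 (F = 8**2 = 64)
p(I, z) = (6 + z)/(2*I) (p(I, z) = (z + 6)/(I + I) = (6 + z)/((2*I)) = (6 + z)*(1/(2*I)) = (6 + z)/(2*I))
((-3 + p(c, F))*15)*(-19) = ((-3 + (1/2)*(6 + 64)/4)*15)*(-19) = ((-3 + (1/2)*(1/4)*70)*15)*(-19) = ((-3 + 35/4)*15)*(-19) = ((23/4)*15)*(-19) = (345/4)*(-19) = -6555/4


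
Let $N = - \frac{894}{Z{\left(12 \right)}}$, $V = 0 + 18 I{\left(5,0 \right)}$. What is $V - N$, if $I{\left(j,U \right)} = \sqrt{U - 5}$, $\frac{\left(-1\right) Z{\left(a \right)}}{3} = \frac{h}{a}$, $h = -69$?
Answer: $\frac{1192}{23} + 18 i \sqrt{5} \approx 51.826 + 40.249 i$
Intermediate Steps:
$Z{\left(a \right)} = \frac{207}{a}$ ($Z{\left(a \right)} = - 3 \left(- \frac{69}{a}\right) = \frac{207}{a}$)
$I{\left(j,U \right)} = \sqrt{-5 + U}$
$V = 18 i \sqrt{5}$ ($V = 0 + 18 \sqrt{-5 + 0} = 0 + 18 \sqrt{-5} = 0 + 18 i \sqrt{5} = 18 i \sqrt{5} \approx 40.249 i$)
$N = - \frac{1192}{23}$ ($N = - \frac{894}{207 \cdot \frac{1}{12}} = - \frac{894}{\frac{69}{4}} = \left(-894\right) \frac{4}{69} = - \frac{1192}{23} \approx -51.826$)
$V - N = 18 i \sqrt{5} - - \frac{1192}{23} = 18 i \sqrt{5} + \frac{1192}{23} = \frac{1192}{23} + 18 i \sqrt{5}$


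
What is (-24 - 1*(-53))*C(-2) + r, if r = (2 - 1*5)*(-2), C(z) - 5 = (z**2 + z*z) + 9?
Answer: 644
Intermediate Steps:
C(z) = 14 + 2*z**2 (C(z) = 5 + ((z**2 + z*z) + 9) = 5 + ((z**2 + z**2) + 9) = 5 + (2*z**2 + 9) = 5 + (9 + 2*z**2) = 14 + 2*z**2)
r = 6 (r = (2 - 5)*(-2) = -3*(-2) = 6)
(-24 - 1*(-53))*C(-2) + r = (-24 - 1*(-53))*(14 + 2*(-2)**2) + 6 = (-24 + 53)*(14 + 2*4) + 6 = 29*(14 + 8) + 6 = 29*22 + 6 = 638 + 6 = 644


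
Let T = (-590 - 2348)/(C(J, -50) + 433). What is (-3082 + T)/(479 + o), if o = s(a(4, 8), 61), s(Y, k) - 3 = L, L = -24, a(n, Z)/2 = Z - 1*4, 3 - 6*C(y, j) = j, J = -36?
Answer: -4094005/607079 ≈ -6.7438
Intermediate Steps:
C(y, j) = 1/2 - j/6
a(n, Z) = -8 + 2*Z (a(n, Z) = 2*(Z - 1*4) = 2*(Z - 4) = 2*(-4 + Z) = -8 + 2*Z)
s(Y, k) = -21 (s(Y, k) = 3 - 24 = -21)
o = -21
T = -17628/2651 (T = (-590 - 2348)/((1/2 - 1/6*(-50)) + 433) = -2938/((1/2 + 25/3) + 433) = -2938/(53/6 + 433) = -2938/2651/6 = -2938*6/2651 = -17628/2651 ≈ -6.6496)
(-3082 + T)/(479 + o) = (-3082 - 17628/2651)/(479 - 21) = -8188010/2651/458 = -8188010/2651*1/458 = -4094005/607079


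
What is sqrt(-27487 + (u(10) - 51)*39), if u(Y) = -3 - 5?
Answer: 2*I*sqrt(7447) ≈ 172.59*I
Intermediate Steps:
u(Y) = -8
sqrt(-27487 + (u(10) - 51)*39) = sqrt(-27487 + (-8 - 51)*39) = sqrt(-27487 - 59*39) = sqrt(-27487 - 2301) = sqrt(-29788) = 2*I*sqrt(7447)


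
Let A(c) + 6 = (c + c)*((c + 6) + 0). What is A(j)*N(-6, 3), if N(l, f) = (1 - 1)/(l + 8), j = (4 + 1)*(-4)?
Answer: 0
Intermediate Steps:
j = -20 (j = 5*(-4) = -20)
A(c) = -6 + 2*c*(6 + c) (A(c) = -6 + (c + c)*((c + 6) + 0) = -6 + (2*c)*((6 + c) + 0) = -6 + (2*c)*(6 + c) = -6 + 2*c*(6 + c))
N(l, f) = 0 (N(l, f) = 0/(8 + l) = 0)
A(j)*N(-6, 3) = (-6 + 2*(-20)² + 12*(-20))*0 = (-6 + 2*400 - 240)*0 = (-6 + 800 - 240)*0 = 554*0 = 0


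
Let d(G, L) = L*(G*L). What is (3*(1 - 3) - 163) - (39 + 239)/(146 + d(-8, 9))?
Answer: -42280/251 ≈ -168.45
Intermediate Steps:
d(G, L) = G*L²
(3*(1 - 3) - 163) - (39 + 239)/(146 + d(-8, 9)) = (3*(1 - 3) - 163) - (39 + 239)/(146 - 8*9²) = (3*(-2) - 163) - 278/(146 - 8*81) = (-6 - 163) - 278/(146 - 648) = -169 - 278/(-502) = -169 - 278*(-1)/502 = -169 - 1*(-139/251) = -169 + 139/251 = -42280/251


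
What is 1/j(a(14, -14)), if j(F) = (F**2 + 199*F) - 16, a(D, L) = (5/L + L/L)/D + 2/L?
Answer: -38416/1355371 ≈ -0.028344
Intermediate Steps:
a(D, L) = 2/L + (1 + 5/L)/D (a(D, L) = (5/L + 1)/D + 2/L = (1 + 5/L)/D + 2/L = 2/L + (1 + 5/L)/D)
j(F) = -16 + F**2 + 199*F
1/j(a(14, -14)) = 1/(-16 + ((5 - 14 + 2*14)/(14*(-14)))**2 + 199*((5 - 14 + 2*14)/(14*(-14)))) = 1/(-16 + ((1/14)*(-1/14)*(5 - 14 + 28))**2 + 199*((1/14)*(-1/14)*(5 - 14 + 28))) = 1/(-16 + ((1/14)*(-1/14)*19)**2 + 199*((1/14)*(-1/14)*19)) = 1/(-16 + (-19/196)**2 + 199*(-19/196)) = 1/(-16 + 361/38416 - 3781/196) = 1/(-1355371/38416) = -38416/1355371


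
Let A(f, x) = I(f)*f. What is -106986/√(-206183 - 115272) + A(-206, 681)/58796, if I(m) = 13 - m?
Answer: -22557/29398 + 106986*I*√321455/321455 ≈ -0.7673 + 188.7*I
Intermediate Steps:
A(f, x) = f*(13 - f) (A(f, x) = (13 - f)*f = f*(13 - f))
-106986/√(-206183 - 115272) + A(-206, 681)/58796 = -106986/√(-206183 - 115272) - 206*(13 - 1*(-206))/58796 = -106986*(-I*√321455/321455) - 206*(13 + 206)*(1/58796) = -106986*(-I*√321455/321455) - 206*219*(1/58796) = -(-106986)*I*√321455/321455 - 45114*1/58796 = 106986*I*√321455/321455 - 22557/29398 = -22557/29398 + 106986*I*√321455/321455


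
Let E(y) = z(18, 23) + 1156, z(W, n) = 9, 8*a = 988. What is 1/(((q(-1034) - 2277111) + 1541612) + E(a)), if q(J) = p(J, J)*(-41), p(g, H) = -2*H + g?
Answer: -1/776728 ≈ -1.2875e-6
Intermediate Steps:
a = 247/2 (a = (⅛)*988 = 247/2 ≈ 123.50)
p(g, H) = g - 2*H
q(J) = 41*J (q(J) = (J - 2*J)*(-41) = -J*(-41) = 41*J)
E(y) = 1165 (E(y) = 9 + 1156 = 1165)
1/(((q(-1034) - 2277111) + 1541612) + E(a)) = 1/(((41*(-1034) - 2277111) + 1541612) + 1165) = 1/(((-42394 - 2277111) + 1541612) + 1165) = 1/((-2319505 + 1541612) + 1165) = 1/(-777893 + 1165) = 1/(-776728) = -1/776728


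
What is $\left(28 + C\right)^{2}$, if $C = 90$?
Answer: $13924$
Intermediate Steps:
$\left(28 + C\right)^{2} = \left(28 + 90\right)^{2} = 118^{2} = 13924$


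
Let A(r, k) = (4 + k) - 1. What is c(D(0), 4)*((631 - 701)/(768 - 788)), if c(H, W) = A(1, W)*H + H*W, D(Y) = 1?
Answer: 77/2 ≈ 38.500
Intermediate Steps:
A(r, k) = 3 + k
c(H, W) = H*W + H*(3 + W) (c(H, W) = (3 + W)*H + H*W = H*(3 + W) + H*W = H*W + H*(3 + W))
c(D(0), 4)*((631 - 701)/(768 - 788)) = (1*(3 + 2*4))*((631 - 701)/(768 - 788)) = (1*(3 + 8))*(-70/(-20)) = (1*11)*(-70*(-1/20)) = 11*(7/2) = 77/2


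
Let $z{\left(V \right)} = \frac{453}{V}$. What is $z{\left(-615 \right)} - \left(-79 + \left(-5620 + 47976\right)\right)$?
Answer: $- \frac{8666936}{205} \approx -42278.0$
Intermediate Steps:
$z{\left(-615 \right)} - \left(-79 + \left(-5620 + 47976\right)\right) = \frac{453}{-615} - \left(-79 + \left(-5620 + 47976\right)\right) = 453 \left(- \frac{1}{615}\right) - \left(-79 + 42356\right) = - \frac{151}{205} - 42277 = - \frac{8666936}{205}$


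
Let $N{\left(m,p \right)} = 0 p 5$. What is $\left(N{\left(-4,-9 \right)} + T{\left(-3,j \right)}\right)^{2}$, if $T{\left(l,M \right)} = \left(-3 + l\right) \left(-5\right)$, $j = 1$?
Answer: $900$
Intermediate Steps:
$N{\left(m,p \right)} = 0$ ($N{\left(m,p \right)} = 0 \cdot 5 = 0$)
$T{\left(l,M \right)} = 15 - 5 l$
$\left(N{\left(-4,-9 \right)} + T{\left(-3,j \right)}\right)^{2} = \left(0 + \left(15 - -15\right)\right)^{2} = \left(0 + \left(15 + 15\right)\right)^{2} = \left(0 + 30\right)^{2} = 30^{2} = 900$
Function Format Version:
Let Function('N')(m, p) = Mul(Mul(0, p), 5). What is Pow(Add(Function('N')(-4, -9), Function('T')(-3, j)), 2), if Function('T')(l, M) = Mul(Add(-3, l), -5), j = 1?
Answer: 900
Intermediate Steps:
Function('N')(m, p) = 0 (Function('N')(m, p) = Mul(0, 5) = 0)
Function('T')(l, M) = Add(15, Mul(-5, l))
Pow(Add(Function('N')(-4, -9), Function('T')(-3, j)), 2) = Pow(Add(0, Add(15, Mul(-5, -3))), 2) = Pow(Add(0, Add(15, 15)), 2) = Pow(Add(0, 30), 2) = Pow(30, 2) = 900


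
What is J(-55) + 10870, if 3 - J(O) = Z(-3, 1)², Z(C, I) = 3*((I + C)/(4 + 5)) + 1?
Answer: 97856/9 ≈ 10873.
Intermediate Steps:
Z(C, I) = 1 + C/3 + I/3 (Z(C, I) = 3*((C + I)/9) + 1 = 3*((C + I)*(⅑)) + 1 = 3*(C/9 + I/9) + 1 = (C/3 + I/3) + 1 = 1 + C/3 + I/3)
J(O) = 26/9 (J(O) = 3 - (1 + (⅓)*(-3) + (⅓)*1)² = 3 - (1 - 1 + ⅓)² = 3 - (⅓)² = 3 - 1*⅑ = 3 - ⅑ = 26/9)
J(-55) + 10870 = 26/9 + 10870 = 97856/9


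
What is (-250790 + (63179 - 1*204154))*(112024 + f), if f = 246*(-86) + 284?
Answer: -35710163280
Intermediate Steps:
f = -20872 (f = -21156 + 284 = -20872)
(-250790 + (63179 - 1*204154))*(112024 + f) = (-250790 + (63179 - 1*204154))*(112024 - 20872) = (-250790 + (63179 - 204154))*91152 = (-250790 - 140975)*91152 = -391765*91152 = -35710163280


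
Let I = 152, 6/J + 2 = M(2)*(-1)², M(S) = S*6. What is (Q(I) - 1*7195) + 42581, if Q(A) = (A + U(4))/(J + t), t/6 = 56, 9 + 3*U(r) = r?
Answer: 16242379/459 ≈ 35386.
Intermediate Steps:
U(r) = -3 + r/3
M(S) = 6*S
t = 336 (t = 6*56 = 336)
J = ⅗ (J = 6/(-2 + (6*2)*(-1)²) = 6/(-2 + 12*1) = 6/(-2 + 12) = 6/10 = 6*(⅒) = ⅗ ≈ 0.60000)
Q(A) = -25/5049 + 5*A/1683 (Q(A) = (A + (-3 + (⅓)*4))/(⅗ + 336) = (A + (-3 + 4/3))/(1683/5) = (A - 5/3)*(5/1683) = (-5/3 + A)*(5/1683) = -25/5049 + 5*A/1683)
(Q(I) - 1*7195) + 42581 = ((-25/5049 + (5/1683)*152) - 1*7195) + 42581 = ((-25/5049 + 760/1683) - 7195) + 42581 = (205/459 - 7195) + 42581 = -3302300/459 + 42581 = 16242379/459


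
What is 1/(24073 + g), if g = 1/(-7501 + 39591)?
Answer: 32090/772502571 ≈ 4.1540e-5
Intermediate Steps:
g = 1/32090 ≈ 3.1162e-5
1/(24073 + g) = 1/(24073 + 1/32090) = 1/(772502571/32090) = 32090/772502571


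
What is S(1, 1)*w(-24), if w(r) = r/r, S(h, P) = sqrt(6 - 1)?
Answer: sqrt(5) ≈ 2.2361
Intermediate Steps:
S(h, P) = sqrt(5)
w(r) = 1
S(1, 1)*w(-24) = sqrt(5)*1 = sqrt(5)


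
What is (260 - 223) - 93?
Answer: -56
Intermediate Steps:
(260 - 223) - 93 = 37 - 93 = -56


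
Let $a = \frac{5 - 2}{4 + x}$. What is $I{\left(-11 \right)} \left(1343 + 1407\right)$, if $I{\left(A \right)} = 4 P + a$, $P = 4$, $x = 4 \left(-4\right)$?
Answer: $\frac{86625}{2} \approx 43313.0$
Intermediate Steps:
$x = -16$
$a = - \frac{1}{4}$ ($a = \frac{5 - 2}{4 - 16} = \frac{3}{-12} = 3 \left(- \frac{1}{12}\right) = - \frac{1}{4} \approx -0.25$)
$I{\left(A \right)} = \frac{63}{4}$ ($I{\left(A \right)} = 4 \cdot 4 - \frac{1}{4} = 16 - \frac{1}{4} = \frac{63}{4}$)
$I{\left(-11 \right)} \left(1343 + 1407\right) = \frac{63 \left(1343 + 1407\right)}{4} = \frac{63}{4} \cdot 2750 = \frac{86625}{2}$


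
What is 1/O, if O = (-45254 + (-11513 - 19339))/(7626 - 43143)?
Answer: 35517/76106 ≈ 0.46668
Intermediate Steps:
O = 76106/35517 (O = (-45254 - 30852)/(-35517) = -76106*(-1/35517) = 76106/35517 ≈ 2.1428)
1/O = 1/(76106/35517) = 35517/76106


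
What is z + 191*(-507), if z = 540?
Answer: -96297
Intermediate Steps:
z + 191*(-507) = 540 + 191*(-507) = 540 - 96837 = -96297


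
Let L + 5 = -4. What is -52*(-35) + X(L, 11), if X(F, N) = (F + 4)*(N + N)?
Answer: 1710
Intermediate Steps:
L = -9 (L = -5 - 4 = -9)
X(F, N) = 2*N*(4 + F) (X(F, N) = (4 + F)*(2*N) = 2*N*(4 + F))
-52*(-35) + X(L, 11) = -52*(-35) + 2*11*(4 - 9) = 1820 + 2*11*(-5) = 1820 - 110 = 1710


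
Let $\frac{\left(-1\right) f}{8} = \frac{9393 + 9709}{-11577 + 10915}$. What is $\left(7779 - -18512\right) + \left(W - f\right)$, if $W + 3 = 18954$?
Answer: $\frac{14898694}{331} \approx 45011.0$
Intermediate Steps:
$W = 18951$ ($W = -3 + 18954 = 18951$)
$f = \frac{76408}{331}$ ($f = - 8 \frac{9393 + 9709}{-11577 + 10915} = - 8 \frac{19102}{-662} = - 8 \cdot 19102 \left(- \frac{1}{662}\right) = \left(-8\right) \left(- \frac{9551}{331}\right) = \frac{76408}{331} \approx 230.84$)
$\left(7779 - -18512\right) + \left(W - f\right) = \left(7779 - -18512\right) + \left(18951 - \frac{76408}{331}\right) = \left(7779 + 18512\right) + \left(18951 - \frac{76408}{331}\right) = 26291 + \frac{6196373}{331} = \frac{14898694}{331}$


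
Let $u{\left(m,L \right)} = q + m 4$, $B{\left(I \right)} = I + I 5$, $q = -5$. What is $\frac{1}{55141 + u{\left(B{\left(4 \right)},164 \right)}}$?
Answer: $\frac{1}{55232} \approx 1.8105 \cdot 10^{-5}$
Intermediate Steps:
$B{\left(I \right)} = 6 I$ ($B{\left(I \right)} = I + 5 I = 6 I$)
$u{\left(m,L \right)} = -5 + 4 m$ ($u{\left(m,L \right)} = -5 + m 4 = -5 + 4 m$)
$\frac{1}{55141 + u{\left(B{\left(4 \right)},164 \right)}} = \frac{1}{55141 - \left(5 - 4 \cdot 6 \cdot 4\right)} = \frac{1}{55141 + \left(-5 + 4 \cdot 24\right)} = \frac{1}{55141 + \left(-5 + 96\right)} = \frac{1}{55141 + 91} = \frac{1}{55232}$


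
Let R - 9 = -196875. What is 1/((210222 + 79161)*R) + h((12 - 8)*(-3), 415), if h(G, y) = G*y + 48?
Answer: -280974430579897/56969673678 ≈ -4932.0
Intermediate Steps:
R = -196866 (R = 9 - 196875 = -196866)
h(G, y) = 48 + G*y
1/((210222 + 79161)*R) + h((12 - 8)*(-3), 415) = 1/((210222 + 79161)*(-196866)) + (48 + ((12 - 8)*(-3))*415) = -1/196866/289383 + (48 + (4*(-3))*415) = (1/289383)*(-1/196866) + (48 - 12*415) = -1/56969673678 + (48 - 4980) = -1/56969673678 - 4932 = -280974430579897/56969673678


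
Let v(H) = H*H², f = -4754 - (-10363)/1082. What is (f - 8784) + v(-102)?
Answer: -1162864809/1082 ≈ -1.0747e+6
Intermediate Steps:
f = -5133465/1082 (f = -4754 - (-10363)/1082 = -4754 - 1*(-10363/1082) = -4754 + 10363/1082 = -5133465/1082 ≈ -4744.4)
v(H) = H³
(f - 8784) + v(-102) = (-5133465/1082 - 8784) + (-102)³ = -14637753/1082 - 1061208 = -1162864809/1082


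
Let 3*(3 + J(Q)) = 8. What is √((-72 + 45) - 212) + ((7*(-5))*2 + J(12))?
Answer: -211/3 + I*√239 ≈ -70.333 + 15.46*I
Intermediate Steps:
J(Q) = -⅓ (J(Q) = -3 + (⅓)*8 = -3 + 8/3 = -⅓)
√((-72 + 45) - 212) + ((7*(-5))*2 + J(12)) = √((-72 + 45) - 212) + ((7*(-5))*2 - ⅓) = √(-27 - 212) + (-35*2 - ⅓) = √(-239) + (-70 - ⅓) = I*√239 - 211/3 = -211/3 + I*√239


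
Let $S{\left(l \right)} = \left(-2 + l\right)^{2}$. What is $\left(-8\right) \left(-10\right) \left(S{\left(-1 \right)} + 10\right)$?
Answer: $1520$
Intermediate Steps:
$\left(-8\right) \left(-10\right) \left(S{\left(-1 \right)} + 10\right) = \left(-8\right) \left(-10\right) \left(\left(-2 - 1\right)^{2} + 10\right) = 80 \left(\left(-3\right)^{2} + 10\right) = 80 \left(9 + 10\right) = 80 \cdot 19 = 1520$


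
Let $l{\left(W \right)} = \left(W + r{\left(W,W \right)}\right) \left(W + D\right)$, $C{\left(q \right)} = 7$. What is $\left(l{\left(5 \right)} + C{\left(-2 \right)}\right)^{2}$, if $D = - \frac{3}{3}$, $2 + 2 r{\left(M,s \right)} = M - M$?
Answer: $529$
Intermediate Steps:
$r{\left(M,s \right)} = -1$ ($r{\left(M,s \right)} = -1 + \frac{M - M}{2} = -1 + \frac{1}{2} \cdot 0 = -1 + 0 = -1$)
$D = -1$ ($D = \left(-3\right) \frac{1}{3} = -1$)
$l{\left(W \right)} = \left(-1 + W\right)^{2}$ ($l{\left(W \right)} = \left(W - 1\right) \left(W - 1\right) = \left(-1 + W\right) \left(-1 + W\right) = \left(-1 + W\right)^{2}$)
$\left(l{\left(5 \right)} + C{\left(-2 \right)}\right)^{2} = \left(\left(1 + 5^{2} - 10\right) + 7\right)^{2} = \left(\left(1 + 25 - 10\right) + 7\right)^{2} = \left(16 + 7\right)^{2} = 23^{2} = 529$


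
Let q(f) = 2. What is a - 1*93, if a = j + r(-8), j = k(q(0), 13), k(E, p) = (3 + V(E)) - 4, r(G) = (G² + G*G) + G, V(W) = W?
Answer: 28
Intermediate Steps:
r(G) = G + 2*G² (r(G) = (G² + G²) + G = 2*G² + G = G + 2*G²)
k(E, p) = -1 + E (k(E, p) = (3 + E) - 4 = -1 + E)
j = 1 (j = -1 + 2 = 1)
a = 121 (a = 1 - 8*(1 + 2*(-8)) = 1 - 8*(1 - 16) = 1 - 8*(-15) = 1 + 120 = 121)
a - 1*93 = 121 - 1*93 = 121 - 93 = 28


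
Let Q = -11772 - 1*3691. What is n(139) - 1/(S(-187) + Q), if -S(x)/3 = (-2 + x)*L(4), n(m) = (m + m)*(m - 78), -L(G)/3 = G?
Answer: 377603787/22267 ≈ 16958.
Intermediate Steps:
L(G) = -3*G
n(m) = 2*m*(-78 + m) (n(m) = (2*m)*(-78 + m) = 2*m*(-78 + m))
S(x) = -72 + 36*x (S(x) = -3*(-2 + x)*(-3*4) = -3*(-2 + x)*(-12) = -3*(24 - 12*x) = -72 + 36*x)
Q = -15463 (Q = -11772 - 3691 = -15463)
n(139) - 1/(S(-187) + Q) = 2*139*(-78 + 139) - 1/((-72 + 36*(-187)) - 15463) = 2*139*61 - 1/((-72 - 6732) - 15463) = 16958 - 1/(-6804 - 15463) = 16958 - 1/(-22267) = 16958 - 1*(-1/22267) = 16958 + 1/22267 = 377603787/22267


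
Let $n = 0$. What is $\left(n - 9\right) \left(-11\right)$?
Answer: $99$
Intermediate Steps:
$\left(n - 9\right) \left(-11\right) = \left(0 - 9\right) \left(-11\right) = \left(-9\right) \left(-11\right) = 99$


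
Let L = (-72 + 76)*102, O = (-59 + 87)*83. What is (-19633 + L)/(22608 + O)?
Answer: -19225/24932 ≈ -0.77110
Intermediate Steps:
O = 2324 (O = 28*83 = 2324)
L = 408 (L = 4*102 = 408)
(-19633 + L)/(22608 + O) = (-19633 + 408)/(22608 + 2324) = -19225/24932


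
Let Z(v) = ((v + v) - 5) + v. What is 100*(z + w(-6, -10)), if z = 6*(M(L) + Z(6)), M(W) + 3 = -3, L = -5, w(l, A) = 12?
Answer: 5400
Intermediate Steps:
Z(v) = -5 + 3*v (Z(v) = (2*v - 5) + v = (-5 + 2*v) + v = -5 + 3*v)
M(W) = -6 (M(W) = -3 - 3 = -6)
z = 42 (z = 6*(-6 + (-5 + 3*6)) = 6*(-6 + (-5 + 18)) = 6*(-6 + 13) = 6*7 = 42)
100*(z + w(-6, -10)) = 100*(42 + 12) = 100*54 = 5400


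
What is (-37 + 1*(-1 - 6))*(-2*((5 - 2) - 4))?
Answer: -88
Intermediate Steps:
(-37 + 1*(-1 - 6))*(-2*((5 - 2) - 4)) = (-37 + 1*(-7))*(-2*(3 - 4)) = (-37 - 7)*(-2*(-1)) = -44*2 = -88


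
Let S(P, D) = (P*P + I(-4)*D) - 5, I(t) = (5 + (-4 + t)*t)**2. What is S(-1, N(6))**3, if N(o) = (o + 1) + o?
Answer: 5633100976257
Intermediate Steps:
N(o) = 1 + 2*o (N(o) = (1 + o) + o = 1 + 2*o)
I(t) = (5 + t*(-4 + t))**2
S(P, D) = -5 + P**2 + 1369*D (S(P, D) = (P*P + (5 + (-4)**2 - 4*(-4))**2*D) - 5 = (P**2 + (5 + 16 + 16)**2*D) - 5 = (P**2 + 37**2*D) - 5 = (P**2 + 1369*D) - 5 = -5 + P**2 + 1369*D)
S(-1, N(6))**3 = (-5 + (-1)**2 + 1369*(1 + 2*6))**3 = (-5 + 1 + 1369*(1 + 12))**3 = (-5 + 1 + 1369*13)**3 = (-5 + 1 + 17797)**3 = 17793**3 = 5633100976257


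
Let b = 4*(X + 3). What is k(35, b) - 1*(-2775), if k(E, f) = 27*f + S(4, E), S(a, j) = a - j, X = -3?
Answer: 2744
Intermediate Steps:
b = 0 (b = 4*(-3 + 3) = 4*0 = 0)
k(E, f) = 4 - E + 27*f (k(E, f) = 27*f + (4 - E) = 4 - E + 27*f)
k(35, b) - 1*(-2775) = (4 - 1*35 + 27*0) - 1*(-2775) = (4 - 35 + 0) + 2775 = -31 + 2775 = 2744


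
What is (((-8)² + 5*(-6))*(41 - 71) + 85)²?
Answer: 874225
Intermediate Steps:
(((-8)² + 5*(-6))*(41 - 71) + 85)² = ((64 - 30)*(-30) + 85)² = (34*(-30) + 85)² = (-1020 + 85)² = (-935)² = 874225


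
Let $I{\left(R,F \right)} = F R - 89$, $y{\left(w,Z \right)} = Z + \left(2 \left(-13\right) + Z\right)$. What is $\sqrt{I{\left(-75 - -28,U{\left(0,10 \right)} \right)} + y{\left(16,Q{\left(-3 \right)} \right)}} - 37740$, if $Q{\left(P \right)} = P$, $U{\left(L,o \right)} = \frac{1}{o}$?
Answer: $-37740 + \frac{i \sqrt{12570}}{10} \approx -37740.0 + 11.212 i$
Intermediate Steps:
$y{\left(w,Z \right)} = -26 + 2 Z$ ($y{\left(w,Z \right)} = Z + \left(-26 + Z\right) = -26 + 2 Z$)
$I{\left(R,F \right)} = -89 + F R$
$\sqrt{I{\left(-75 - -28,U{\left(0,10 \right)} \right)} + y{\left(16,Q{\left(-3 \right)} \right)}} - 37740 = \sqrt{\left(-89 + \frac{-75 - -28}{10}\right) + \left(-26 + 2 \left(-3\right)\right)} - 37740 = \sqrt{\left(-89 + \frac{-75 + 28}{10}\right) - 32} - 37740 = \sqrt{\left(-89 + \frac{1}{10} \left(-47\right)\right) - 32} - 37740 = \sqrt{\left(-89 - \frac{47}{10}\right) - 32} - 37740 = \sqrt{- \frac{937}{10} - 32} - 37740 = \sqrt{- \frac{1257}{10}} - 37740 = \frac{i \sqrt{12570}}{10} - 37740 = -37740 + \frac{i \sqrt{12570}}{10}$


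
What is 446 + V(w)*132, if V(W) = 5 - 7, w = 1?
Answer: 182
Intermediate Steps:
V(W) = -2
446 + V(w)*132 = 446 - 2*132 = 446 - 264 = 182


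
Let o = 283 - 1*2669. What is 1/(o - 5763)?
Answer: -1/8149 ≈ -0.00012271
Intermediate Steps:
o = -2386 (o = 283 - 2669 = -2386)
1/(o - 5763) = 1/(-2386 - 5763) = 1/(-8149) = -1/8149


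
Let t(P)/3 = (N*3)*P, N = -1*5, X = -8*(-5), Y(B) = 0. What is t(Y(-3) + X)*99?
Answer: -178200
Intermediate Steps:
X = 40
N = -5
t(P) = -45*P (t(P) = 3*((-5*3)*P) = 3*(-15*P) = -45*P)
t(Y(-3) + X)*99 = -45*(0 + 40)*99 = -45*40*99 = -1800*99 = -178200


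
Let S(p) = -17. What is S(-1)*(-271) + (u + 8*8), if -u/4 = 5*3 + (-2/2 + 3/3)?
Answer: 4611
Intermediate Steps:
u = -60 (u = -4*(5*3 + (-2/2 + 3/3)) = -4*(15 + (-2*½ + 3*(⅓))) = -4*(15 + (-1 + 1)) = -4*(15 + 0) = -4*15 = -60)
S(-1)*(-271) + (u + 8*8) = -17*(-271) + (-60 + 8*8) = 4607 + (-60 + 64) = 4607 + 4 = 4611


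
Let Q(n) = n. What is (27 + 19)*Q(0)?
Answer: 0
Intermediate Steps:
(27 + 19)*Q(0) = (27 + 19)*0 = 46*0 = 0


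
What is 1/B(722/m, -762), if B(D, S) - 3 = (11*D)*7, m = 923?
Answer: 923/58363 ≈ 0.015815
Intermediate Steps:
B(D, S) = 3 + 77*D (B(D, S) = 3 + (11*D)*7 = 3 + 77*D)
1/B(722/m, -762) = 1/(3 + 77*(722/923)) = 1/(3 + 55594/923) = 1/(58363/923) = 923/58363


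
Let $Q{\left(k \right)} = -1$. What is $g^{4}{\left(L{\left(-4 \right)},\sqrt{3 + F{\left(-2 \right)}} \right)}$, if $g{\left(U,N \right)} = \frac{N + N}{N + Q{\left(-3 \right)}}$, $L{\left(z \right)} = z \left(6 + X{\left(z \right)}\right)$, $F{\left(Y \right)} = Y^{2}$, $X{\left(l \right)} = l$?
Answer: $\frac{784}{\left(1 - \sqrt{7}\right)^{4}} \approx 106.87$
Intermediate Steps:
$L{\left(z \right)} = z \left(6 + z\right)$
$g{\left(U,N \right)} = \frac{2 N}{-1 + N}$ ($g{\left(U,N \right)} = \frac{N + N}{N - 1} = \frac{2 N}{-1 + N}$)
$g^{4}{\left(L{\left(-4 \right)},\sqrt{3 + F{\left(-2 \right)}} \right)} = \left(\frac{2 \sqrt{3 + \left(-2\right)^{2}}}{-1 + \sqrt{3 + \left(-2\right)^{2}}}\right)^{4} = \left(\frac{2 \sqrt{3 + 4}}{-1 + \sqrt{3 + 4}}\right)^{4} = \left(\frac{2 \sqrt{7}}{-1 + \sqrt{7}}\right)^{4} = \frac{784}{\left(-1 + \sqrt{7}\right)^{4}}$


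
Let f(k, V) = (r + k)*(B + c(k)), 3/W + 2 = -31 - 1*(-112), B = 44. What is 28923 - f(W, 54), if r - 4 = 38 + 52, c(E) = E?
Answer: 154662952/6241 ≈ 24782.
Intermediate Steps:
r = 94 (r = 4 + (38 + 52) = 4 + 90 = 94)
W = 3/79 (W = 3/(-2 + (-31 - 1*(-112))) = 3/(-2 + (-31 + 112)) = 3/(-2 + 81) = 3/79 ≈ 0.037975)
f(k, V) = (44 + k)*(94 + k) (f(k, V) = (94 + k)*(44 + k) = (44 + k)*(94 + k))
28923 - f(W, 54) = 28923 - (4136 + (3/79)² + 138*(3/79)) = 28923 - (4136 + 9/6241 + 414/79) = 28923 - 1*25845491/6241 = 28923 - 25845491/6241 = 154662952/6241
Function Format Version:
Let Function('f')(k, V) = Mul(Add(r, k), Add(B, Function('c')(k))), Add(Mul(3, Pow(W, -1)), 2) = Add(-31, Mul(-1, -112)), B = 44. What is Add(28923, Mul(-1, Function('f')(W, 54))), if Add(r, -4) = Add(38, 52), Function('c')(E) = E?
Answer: Rational(154662952, 6241) ≈ 24782.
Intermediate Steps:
r = 94 (r = Add(4, Add(38, 52)) = Add(4, 90) = 94)
W = Rational(3, 79) (W = Mul(3, Pow(Add(-2, Add(-31, Mul(-1, -112))), -1)) = Mul(3, Pow(Add(-2, Add(-31, 112)), -1)) = Mul(3, Pow(Add(-2, 81), -1)) = Mul(3, Pow(79, -1)) = Mul(3, Rational(1, 79)) = Rational(3, 79) ≈ 0.037975)
Function('f')(k, V) = Mul(Add(44, k), Add(94, k)) (Function('f')(k, V) = Mul(Add(94, k), Add(44, k)) = Mul(Add(44, k), Add(94, k)))
Add(28923, Mul(-1, Function('f')(W, 54))) = Add(28923, Mul(-1, Add(4136, Pow(Rational(3, 79), 2), Mul(138, Rational(3, 79))))) = Add(28923, Mul(-1, Add(4136, Rational(9, 6241), Rational(414, 79)))) = Add(28923, Mul(-1, Rational(25845491, 6241))) = Add(28923, Rational(-25845491, 6241)) = Rational(154662952, 6241)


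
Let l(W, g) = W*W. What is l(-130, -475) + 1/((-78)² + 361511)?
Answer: 6212355501/367595 ≈ 16900.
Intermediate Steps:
l(W, g) = W²
l(-130, -475) + 1/((-78)² + 361511) = (-130)² + 1/((-78)² + 361511) = 16900 + 1/(6084 + 361511) = 16900 + 1/367595 = 6212355501/367595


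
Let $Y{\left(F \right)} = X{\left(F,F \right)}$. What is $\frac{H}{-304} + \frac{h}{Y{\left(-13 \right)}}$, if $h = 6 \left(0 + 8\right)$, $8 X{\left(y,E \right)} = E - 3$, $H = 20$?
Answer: $- \frac{1829}{76} \approx -24.066$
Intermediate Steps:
$X{\left(y,E \right)} = - \frac{3}{8} + \frac{E}{8}$ ($X{\left(y,E \right)} = \frac{E - 3}{8} = \frac{-3 + E}{8} = - \frac{3}{8} + \frac{E}{8}$)
$Y{\left(F \right)} = - \frac{3}{8} + \frac{F}{8}$
$h = 48$ ($h = 6 \cdot 8 = 48$)
$\frac{H}{-304} + \frac{h}{Y{\left(-13 \right)}} = \frac{20}{-304} + \frac{48}{- \frac{3}{8} + \frac{1}{8} \left(-13\right)} = 20 \left(- \frac{1}{304}\right) + \frac{48}{- \frac{3}{8} - \frac{13}{8}} = - \frac{5}{76} + \frac{48}{-2} = - \frac{5}{76} + 48 \left(- \frac{1}{2}\right) = - \frac{5}{76} - 24 = - \frac{1829}{76}$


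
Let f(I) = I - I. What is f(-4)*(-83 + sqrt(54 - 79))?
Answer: 0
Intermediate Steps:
f(I) = 0
f(-4)*(-83 + sqrt(54 - 79)) = 0*(-83 + sqrt(54 - 79)) = 0*(-83 + sqrt(-25)) = 0*(-83 + 5*I) = 0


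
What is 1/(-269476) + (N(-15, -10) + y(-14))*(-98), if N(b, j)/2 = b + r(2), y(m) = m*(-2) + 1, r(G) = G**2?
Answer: -184860537/269476 ≈ -686.00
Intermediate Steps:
y(m) = 1 - 2*m (y(m) = -2*m + 1 = 1 - 2*m)
N(b, j) = 8 + 2*b (N(b, j) = 2*(b + 2**2) = 2*(b + 4) = 2*(4 + b) = 8 + 2*b)
1/(-269476) + (N(-15, -10) + y(-14))*(-98) = 1/(-269476) + ((8 + 2*(-15)) + (1 - 2*(-14)))*(-98) = -1/269476 + ((8 - 30) + (1 + 28))*(-98) = -1/269476 + (-22 + 29)*(-98) = -1/269476 + 7*(-98) = -1/269476 - 686 = -184860537/269476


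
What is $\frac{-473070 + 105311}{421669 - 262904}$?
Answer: $- \frac{367759}{158765} \approx -2.3164$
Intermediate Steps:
$\frac{-473070 + 105311}{421669 - 262904} = - \frac{367759}{158765}$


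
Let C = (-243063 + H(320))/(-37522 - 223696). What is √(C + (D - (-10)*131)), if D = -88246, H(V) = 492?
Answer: I*√5932000992690986/261218 ≈ 294.85*I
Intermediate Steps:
C = 242571/261218 (C = (-243063 + 492)/(-37522 - 223696) = -242571/(-261218) = -242571*(-1/261218) = 242571/261218 ≈ 0.92862)
√(C + (D - (-10)*131)) = √(242571/261218 + (-88246 - (-10)*131)) = √(242571/261218 + (-88246 - 1*(-1310))) = √(242571/261218 + (-88246 + 1310)) = √(242571/261218 - 86936) = √(-22709005477/261218) = I*√5932000992690986/261218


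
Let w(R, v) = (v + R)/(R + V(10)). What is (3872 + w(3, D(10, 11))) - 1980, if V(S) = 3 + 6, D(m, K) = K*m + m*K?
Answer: 22927/12 ≈ 1910.6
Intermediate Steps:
D(m, K) = 2*K*m (D(m, K) = K*m + K*m = 2*K*m)
V(S) = 9
w(R, v) = (R + v)/(9 + R) (w(R, v) = (v + R)/(R + 9) = (R + v)/(9 + R))
(3872 + w(3, D(10, 11))) - 1980 = (3872 + (3 + 2*11*10)/(9 + 3)) - 1980 = (3872 + (3 + 220)/12) - 1980 = (3872 + (1/12)*223) - 1980 = (3872 + 223/12) - 1980 = 46687/12 - 1980 = 22927/12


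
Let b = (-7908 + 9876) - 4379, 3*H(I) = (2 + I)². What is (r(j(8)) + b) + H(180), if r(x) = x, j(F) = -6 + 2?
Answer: 25879/3 ≈ 8626.3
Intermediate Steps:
H(I) = (2 + I)²/3
j(F) = -4
b = -2411 (b = 1968 - 4379 = -2411)
(r(j(8)) + b) + H(180) = (-4 - 2411) + (2 + 180)²/3 = -2415 + (⅓)*182² = -2415 + (⅓)*33124 = -2415 + 33124/3 = 25879/3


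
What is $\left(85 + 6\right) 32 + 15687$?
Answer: $18599$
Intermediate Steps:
$\left(85 + 6\right) 32 + 15687 = 91 \cdot 32 + 15687 = 2912 + 15687 = 18599$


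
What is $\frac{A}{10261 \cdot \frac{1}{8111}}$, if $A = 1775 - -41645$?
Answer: $\frac{352179620}{10261} \approx 34322.0$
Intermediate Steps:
$A = 43420$ ($A = 1775 + 41645 = 43420$)
$\frac{A}{10261 \cdot \frac{1}{8111}} = \frac{43420}{10261 \cdot \frac{1}{8111}} = \frac{43420}{\frac{10261}{8111}} = 43420 \cdot \frac{8111}{10261} = \frac{352179620}{10261}$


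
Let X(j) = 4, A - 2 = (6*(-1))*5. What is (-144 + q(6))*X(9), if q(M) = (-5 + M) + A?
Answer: -684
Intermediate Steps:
A = -28 (A = 2 + (6*(-1))*5 = 2 - 6*5 = 2 - 30 = -28)
q(M) = -33 + M (q(M) = (-5 + M) - 28 = -33 + M)
(-144 + q(6))*X(9) = (-144 + (-33 + 6))*4 = (-144 - 27)*4 = -171*4 = -684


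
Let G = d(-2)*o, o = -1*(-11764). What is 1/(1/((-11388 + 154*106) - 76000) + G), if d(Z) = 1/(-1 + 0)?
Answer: -71064/835996897 ≈ -8.5005e-5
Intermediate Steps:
d(Z) = -1 (d(Z) = 1/(-1) = -1)
o = 11764
G = -11764 (G = -1*11764 = -11764)
1/(1/((-11388 + 154*106) - 76000) + G) = 1/(1/((-11388 + 154*106) - 76000) - 11764) = 1/(1/((-11388 + 16324) - 76000) - 11764) = 1/(1/(4936 - 76000) - 11764) = 1/(1/(-71064) - 11764) = 1/(-1/71064 - 11764) = 1/(-835996897/71064) = -71064/835996897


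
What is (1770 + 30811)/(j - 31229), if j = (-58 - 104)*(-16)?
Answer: -32581/28637 ≈ -1.1377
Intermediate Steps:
j = 2592 (j = -162*(-16) = 2592)
(1770 + 30811)/(j - 31229) = (1770 + 30811)/(2592 - 31229) = 32581/(-28637) = 32581*(-1/28637) = -32581/28637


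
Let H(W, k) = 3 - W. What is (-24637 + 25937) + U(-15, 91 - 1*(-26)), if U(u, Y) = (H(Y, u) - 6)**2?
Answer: 15700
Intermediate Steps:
U(u, Y) = (-3 - Y)**2 (U(u, Y) = ((3 - Y) - 6)**2 = (-3 - Y)**2)
(-24637 + 25937) + U(-15, 91 - 1*(-26)) = (-24637 + 25937) + (3 + (91 - 1*(-26)))**2 = 1300 + (3 + (91 + 26))**2 = 1300 + (3 + 117)**2 = 1300 + 120**2 = 1300 + 14400 = 15700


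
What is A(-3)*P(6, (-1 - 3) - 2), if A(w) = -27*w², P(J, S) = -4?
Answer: 972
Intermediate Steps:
A(-3)*P(6, (-1 - 3) - 2) = -27*(-3)²*(-4) = -27*9*(-4) = -243*(-4) = 972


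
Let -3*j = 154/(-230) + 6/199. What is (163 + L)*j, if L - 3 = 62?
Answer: 1112108/22885 ≈ 48.596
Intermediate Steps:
L = 65 (L = 3 + 62 = 65)
j = 14633/68655 (j = -(154/(-230) + 6/199)/3 = -(154*(-1/230) + 6*(1/199))/3 = -(-77/115 + 6/199)/3 = -⅓*(-14633/22885) = 14633/68655 ≈ 0.21314)
(163 + L)*j = (163 + 65)*(14633/68655) = 228*(14633/68655) = 1112108/22885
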